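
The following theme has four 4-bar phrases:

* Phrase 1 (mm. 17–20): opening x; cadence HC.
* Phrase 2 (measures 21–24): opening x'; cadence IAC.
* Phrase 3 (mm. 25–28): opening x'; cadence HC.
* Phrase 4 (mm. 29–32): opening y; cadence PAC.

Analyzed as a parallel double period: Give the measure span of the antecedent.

In a double period the four phrases pair into a large antecedent (phrases 1–2, ending imperfect authentic cadence) and a large consequent (phrases 3–4, ending perfect authentic cadence). The antecedent spans mm. 17-24.

measures 17–24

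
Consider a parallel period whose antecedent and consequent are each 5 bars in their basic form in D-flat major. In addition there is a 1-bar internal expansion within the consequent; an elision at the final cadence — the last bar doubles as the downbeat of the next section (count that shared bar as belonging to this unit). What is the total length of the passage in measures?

11 measures

Basic parallel period: 5 + 5 = 10 bars.
10 (basic form) + 1 (internal expansion) = 11.
The elision shares a bar with the next section but does not change this unit's count.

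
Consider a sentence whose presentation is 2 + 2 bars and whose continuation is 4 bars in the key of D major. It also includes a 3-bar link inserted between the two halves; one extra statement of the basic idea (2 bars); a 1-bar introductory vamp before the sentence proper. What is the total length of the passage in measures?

14 measures

Basic sentence: 2 + 2 + 4 = 8 bars.
8 (basic form) + 3 (link) + 2 (extra statement) + 1 (introduction) = 14.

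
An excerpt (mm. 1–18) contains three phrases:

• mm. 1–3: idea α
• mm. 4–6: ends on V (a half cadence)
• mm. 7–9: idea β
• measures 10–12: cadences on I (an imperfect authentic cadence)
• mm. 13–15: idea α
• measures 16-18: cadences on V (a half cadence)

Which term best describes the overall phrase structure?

phrase group

The final phrase closes with a half cadence, which is not stronger than the preceding imperfect authentic cadence; the 3 phrases lack an overall antecedent–consequent design and so form a phrase group.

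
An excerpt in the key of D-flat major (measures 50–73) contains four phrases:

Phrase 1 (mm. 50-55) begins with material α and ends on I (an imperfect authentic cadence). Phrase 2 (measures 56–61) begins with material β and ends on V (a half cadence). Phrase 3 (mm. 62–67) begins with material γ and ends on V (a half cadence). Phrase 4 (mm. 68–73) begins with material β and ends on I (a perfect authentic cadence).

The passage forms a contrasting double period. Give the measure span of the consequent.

measures 62–73

In a double period the four phrases pair into a large antecedent (phrases 1–2, ending half cadence) and a large consequent (phrases 3–4, ending perfect authentic cadence). The consequent spans bars 62-73.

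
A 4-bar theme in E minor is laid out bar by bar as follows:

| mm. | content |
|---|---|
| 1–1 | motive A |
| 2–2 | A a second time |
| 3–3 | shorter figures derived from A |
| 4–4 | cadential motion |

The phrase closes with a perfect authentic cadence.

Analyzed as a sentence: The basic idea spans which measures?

The presentation of a sentence is the basic idea (m. 1) plus its repetition (m. 2); the basic idea is therefore m. 1.

measures 1–1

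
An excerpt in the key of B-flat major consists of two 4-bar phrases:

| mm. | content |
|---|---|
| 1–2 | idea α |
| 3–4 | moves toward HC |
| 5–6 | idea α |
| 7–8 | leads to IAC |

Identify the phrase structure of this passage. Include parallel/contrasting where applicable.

Phrase 1 ends with a half cadence (weaker) and phrase 2 with an imperfect authentic cadence (stronger): antecedent + consequent = a period.
The two phrases open with the same material (α / α), so the period is parallel.

parallel period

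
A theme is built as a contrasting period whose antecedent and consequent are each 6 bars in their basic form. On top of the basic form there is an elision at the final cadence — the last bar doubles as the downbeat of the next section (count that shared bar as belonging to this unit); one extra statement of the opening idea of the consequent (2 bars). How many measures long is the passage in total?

14 measures

Basic contrasting period: 6 + 6 = 12 bars.
12 (basic form) + 2 (extra statement) = 14.
The elision shares a bar with the next section but does not change this unit's count.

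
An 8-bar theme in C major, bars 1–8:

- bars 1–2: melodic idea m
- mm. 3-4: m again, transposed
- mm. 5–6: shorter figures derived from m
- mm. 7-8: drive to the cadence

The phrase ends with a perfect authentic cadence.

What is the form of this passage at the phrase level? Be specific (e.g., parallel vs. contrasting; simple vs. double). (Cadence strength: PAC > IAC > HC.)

sentence

Basic idea (bars 1-2) + its repetition (bars 3–4) form the presentation; fragmentation and cadence (mm. 5–8) form the continuation — the 8-bar whole is a sentence.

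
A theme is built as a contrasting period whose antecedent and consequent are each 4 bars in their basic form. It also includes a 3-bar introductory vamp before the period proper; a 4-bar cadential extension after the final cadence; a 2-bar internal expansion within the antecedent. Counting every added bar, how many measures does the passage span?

17 measures

Basic contrasting period: 4 + 4 = 8 bars.
8 (basic form) + 3 (introduction) + 4 (cadential extension) + 2 (internal expansion) = 17.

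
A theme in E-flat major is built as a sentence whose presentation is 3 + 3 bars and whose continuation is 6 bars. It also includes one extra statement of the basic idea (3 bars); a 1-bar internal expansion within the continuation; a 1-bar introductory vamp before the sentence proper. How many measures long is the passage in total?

Basic sentence: 3 + 3 + 6 = 12 bars.
12 (basic form) + 3 (extra statement) + 1 (internal expansion) + 1 (introduction) = 17.

17 measures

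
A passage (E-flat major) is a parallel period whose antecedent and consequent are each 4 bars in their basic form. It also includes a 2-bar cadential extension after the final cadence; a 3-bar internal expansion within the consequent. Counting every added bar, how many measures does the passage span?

Basic parallel period: 4 + 4 = 8 bars.
8 (basic form) + 2 (cadential extension) + 3 (internal expansion) = 13.

13 measures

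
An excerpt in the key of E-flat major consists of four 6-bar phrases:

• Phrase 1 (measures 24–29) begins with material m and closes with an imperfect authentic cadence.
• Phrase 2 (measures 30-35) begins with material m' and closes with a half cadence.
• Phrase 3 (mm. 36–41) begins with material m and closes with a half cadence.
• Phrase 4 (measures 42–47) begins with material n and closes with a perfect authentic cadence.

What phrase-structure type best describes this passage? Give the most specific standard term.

Four phrases in two halves: the first half (measures 24-35) ends with a half cadence, the second (mm. 36-47) with a perfect authentic cadence — a large antecedent–consequent pair, i.e. a double period.
Phrase 3 begins with the same material as phrase 1, making it parallel.

parallel double period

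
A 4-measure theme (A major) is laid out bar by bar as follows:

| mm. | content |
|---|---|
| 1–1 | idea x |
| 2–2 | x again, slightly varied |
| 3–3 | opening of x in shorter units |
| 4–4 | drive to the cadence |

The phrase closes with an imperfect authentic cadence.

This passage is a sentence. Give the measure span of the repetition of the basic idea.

The presentation of a sentence is the basic idea (measure 1) plus its repetition (m. 2); the repetition of the basic idea is therefore m. 2.

measures 2–2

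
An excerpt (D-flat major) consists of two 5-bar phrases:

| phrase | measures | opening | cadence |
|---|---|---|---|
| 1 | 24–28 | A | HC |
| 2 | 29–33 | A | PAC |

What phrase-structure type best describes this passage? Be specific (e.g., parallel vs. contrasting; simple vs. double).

Phrase 1 ends with a half cadence (weaker) and phrase 2 with a perfect authentic cadence (stronger): antecedent + consequent = a period.
The two phrases open with the same material (A / A), so the period is parallel.

parallel period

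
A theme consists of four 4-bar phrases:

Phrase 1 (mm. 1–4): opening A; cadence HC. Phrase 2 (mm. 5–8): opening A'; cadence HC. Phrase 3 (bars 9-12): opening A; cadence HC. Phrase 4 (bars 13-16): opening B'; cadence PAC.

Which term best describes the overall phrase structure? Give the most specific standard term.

Four phrases in two halves: the first half (bars 1–8) ends with a half cadence, the second (mm. 9–16) with a perfect authentic cadence — a large antecedent–consequent pair, i.e. a double period.
Phrase 3 begins with the same material as phrase 1, making it parallel.

parallel double period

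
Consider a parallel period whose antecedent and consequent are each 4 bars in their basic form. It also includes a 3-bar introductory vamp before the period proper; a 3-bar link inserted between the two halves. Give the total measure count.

14 measures

Basic parallel period: 4 + 4 = 8 bars.
8 (basic form) + 3 (introduction) + 3 (link) = 14.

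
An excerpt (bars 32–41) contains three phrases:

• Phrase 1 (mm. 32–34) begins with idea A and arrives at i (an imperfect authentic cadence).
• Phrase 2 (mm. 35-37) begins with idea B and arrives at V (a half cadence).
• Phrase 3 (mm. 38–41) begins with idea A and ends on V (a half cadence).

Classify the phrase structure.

phrase group

The final phrase closes with a half cadence, which is not stronger than the preceding half cadence; the 3 phrases lack an overall antecedent–consequent design and so form a phrase group.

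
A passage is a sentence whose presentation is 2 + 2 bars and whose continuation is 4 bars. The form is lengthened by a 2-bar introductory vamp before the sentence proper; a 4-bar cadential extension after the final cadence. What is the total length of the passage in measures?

14 measures

Basic sentence: 2 + 2 + 4 = 8 bars.
8 (basic form) + 2 (introduction) + 4 (cadential extension) = 14.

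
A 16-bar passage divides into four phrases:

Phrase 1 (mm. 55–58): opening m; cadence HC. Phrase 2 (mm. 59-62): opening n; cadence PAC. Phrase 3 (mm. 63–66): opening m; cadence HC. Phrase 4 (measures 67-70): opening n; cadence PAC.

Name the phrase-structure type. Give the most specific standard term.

The cadence pattern HC–PAC–HC–PAC is weak–strong twice, and phrases 3–4 restate phrases 1–2: a period heard twice, not a double period (which would end weakly at phrase 2).

repeated period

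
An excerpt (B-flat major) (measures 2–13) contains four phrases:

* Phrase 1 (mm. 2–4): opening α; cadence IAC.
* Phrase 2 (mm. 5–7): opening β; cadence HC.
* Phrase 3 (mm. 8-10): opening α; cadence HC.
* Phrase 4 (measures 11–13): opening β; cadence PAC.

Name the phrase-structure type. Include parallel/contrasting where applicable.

parallel double period

Four phrases in two halves: the first half (mm. 2–7) ends with a half cadence, the second (mm. 8–13) with a perfect authentic cadence — a large antecedent–consequent pair, i.e. a double period.
Phrase 3 begins with the same material as phrase 1, making it parallel.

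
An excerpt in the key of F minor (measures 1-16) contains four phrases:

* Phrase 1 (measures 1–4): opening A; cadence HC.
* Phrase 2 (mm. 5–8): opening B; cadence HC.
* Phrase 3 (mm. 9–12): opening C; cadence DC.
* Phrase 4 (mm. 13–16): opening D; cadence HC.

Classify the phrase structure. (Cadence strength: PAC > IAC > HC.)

Phrase 4 ends with a half cadence, no stronger than phrase 2's half cadence, so the four phrases do not form a double period; nor do phrases 3–4 duplicate 1–2, so it is not a repeated period. With no phrase reaching a conclusive cadence, the passage is a phrase group.

phrase group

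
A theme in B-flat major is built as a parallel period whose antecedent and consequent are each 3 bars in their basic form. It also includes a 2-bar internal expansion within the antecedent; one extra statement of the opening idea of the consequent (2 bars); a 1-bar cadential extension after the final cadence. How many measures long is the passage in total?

Basic parallel period: 3 + 3 = 6 bars.
6 (basic form) + 2 (internal expansion) + 2 (extra statement) + 1 (cadential extension) = 11.

11 measures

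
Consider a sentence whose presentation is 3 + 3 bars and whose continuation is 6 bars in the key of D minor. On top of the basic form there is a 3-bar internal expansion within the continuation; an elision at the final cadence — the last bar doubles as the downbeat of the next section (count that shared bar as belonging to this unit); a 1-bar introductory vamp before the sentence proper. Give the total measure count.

Basic sentence: 3 + 3 + 6 = 12 bars.
12 (basic form) + 3 (internal expansion) + 1 (introduction) = 16.
The elision shares a bar with the next section but does not change this unit's count.

16 measures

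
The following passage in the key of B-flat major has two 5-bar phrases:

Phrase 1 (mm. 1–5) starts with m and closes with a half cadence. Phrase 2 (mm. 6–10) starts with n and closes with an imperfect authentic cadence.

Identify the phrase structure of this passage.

contrasting period

Phrase 1 ends with a half cadence (weaker) and phrase 2 with an imperfect authentic cadence (stronger): antecedent + consequent = a period.
The two phrases open with different material (m / n), so the period is contrasting.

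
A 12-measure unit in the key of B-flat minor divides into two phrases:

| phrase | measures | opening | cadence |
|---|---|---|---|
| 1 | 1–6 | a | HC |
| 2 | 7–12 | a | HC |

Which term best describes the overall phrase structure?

Both phrases have the same opening (a) and the same cadence (half cadence): the second is a restatement, not a consequent, so this is a repeated phrase rather than a period.

repeated phrase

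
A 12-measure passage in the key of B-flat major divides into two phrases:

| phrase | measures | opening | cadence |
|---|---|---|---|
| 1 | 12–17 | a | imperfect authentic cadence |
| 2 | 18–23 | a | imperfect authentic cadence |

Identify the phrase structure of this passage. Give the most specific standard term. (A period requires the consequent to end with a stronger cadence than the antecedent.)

repeated phrase

Both phrases have the same opening (a) and the same cadence (imperfect authentic cadence): the second is a restatement, not a consequent, so this is a repeated phrase rather than a period.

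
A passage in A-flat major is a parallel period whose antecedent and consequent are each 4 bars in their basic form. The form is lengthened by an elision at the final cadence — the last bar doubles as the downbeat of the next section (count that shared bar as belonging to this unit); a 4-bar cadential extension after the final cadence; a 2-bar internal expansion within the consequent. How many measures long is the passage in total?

Basic parallel period: 4 + 4 = 8 bars.
8 (basic form) + 4 (cadential extension) + 2 (internal expansion) = 14.
The elision shares a bar with the next section but does not change this unit's count.

14 measures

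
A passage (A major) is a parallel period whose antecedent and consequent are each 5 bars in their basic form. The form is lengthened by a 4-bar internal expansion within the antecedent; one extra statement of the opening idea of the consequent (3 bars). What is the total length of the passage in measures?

17 measures

Basic parallel period: 5 + 5 = 10 bars.
10 (basic form) + 4 (internal expansion) + 3 (extra statement) = 17.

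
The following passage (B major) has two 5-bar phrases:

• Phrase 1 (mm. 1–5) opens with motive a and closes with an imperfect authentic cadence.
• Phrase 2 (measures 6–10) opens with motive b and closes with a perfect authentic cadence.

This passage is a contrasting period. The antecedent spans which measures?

The antecedent is the phrase ending with the weaker cadence (imperfect authentic cadence, phrase 1) and the consequent the one ending more conclusively (perfect authentic cadence, phrase 2); the antecedent is measures 1–5.

measures 1–5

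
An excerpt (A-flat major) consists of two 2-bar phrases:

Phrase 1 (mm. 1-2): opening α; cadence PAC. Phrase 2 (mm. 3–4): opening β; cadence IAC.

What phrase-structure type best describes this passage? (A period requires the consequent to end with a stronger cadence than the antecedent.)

The second phrase closes with an imperfect authentic cadence, which is not stronger than the first phrase's perfect authentic cadence; without a weak→strong cadential pair there is no antecedent–consequent relationship, so this is a phrase group rather than a period.

phrase group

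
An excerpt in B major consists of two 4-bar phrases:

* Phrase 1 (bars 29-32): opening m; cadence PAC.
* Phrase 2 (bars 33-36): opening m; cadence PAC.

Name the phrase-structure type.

Both phrases have the same opening (m) and the same cadence (perfect authentic cadence): the second is a restatement, not a consequent, so this is a repeated phrase rather than a period.

repeated phrase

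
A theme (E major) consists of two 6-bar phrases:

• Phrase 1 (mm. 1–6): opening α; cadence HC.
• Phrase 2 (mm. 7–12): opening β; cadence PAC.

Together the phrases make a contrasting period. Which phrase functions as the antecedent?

phrase 1

The phrase ending with the weaker cadence (half cadence) is the antecedent; the one ending more conclusively (perfect authentic cadence) is the consequent. The antecedent is phrase 1.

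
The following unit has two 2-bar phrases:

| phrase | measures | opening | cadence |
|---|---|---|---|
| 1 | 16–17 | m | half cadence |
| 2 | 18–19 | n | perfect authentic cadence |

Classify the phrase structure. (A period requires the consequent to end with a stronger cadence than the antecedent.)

Phrase 1 ends with a half cadence (weaker) and phrase 2 with a perfect authentic cadence (stronger): antecedent + consequent = a period.
The two phrases open with different material (m / n), so the period is contrasting.

contrasting period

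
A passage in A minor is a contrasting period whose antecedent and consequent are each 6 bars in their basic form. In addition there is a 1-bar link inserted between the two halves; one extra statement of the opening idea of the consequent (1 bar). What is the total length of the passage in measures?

Basic contrasting period: 6 + 6 = 12 bars.
12 (basic form) + 1 (link) + 1 (extra statement) = 14.

14 measures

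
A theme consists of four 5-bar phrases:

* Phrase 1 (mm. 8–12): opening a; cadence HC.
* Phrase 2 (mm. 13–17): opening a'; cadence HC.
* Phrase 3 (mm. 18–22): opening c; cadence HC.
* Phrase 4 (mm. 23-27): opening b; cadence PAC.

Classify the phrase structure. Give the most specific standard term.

contrasting double period

Four phrases in two halves: the first half (mm. 8-17) ends with a half cadence, the second (mm. 18-27) with a perfect authentic cadence — a large antecedent–consequent pair, i.e. a double period.
Phrase 3 begins with different material from phrase 1, making it contrasting.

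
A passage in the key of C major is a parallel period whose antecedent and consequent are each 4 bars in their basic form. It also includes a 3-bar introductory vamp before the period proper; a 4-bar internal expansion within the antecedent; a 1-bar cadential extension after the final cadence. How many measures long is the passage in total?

16 measures

Basic parallel period: 4 + 4 = 8 bars.
8 (basic form) + 3 (introduction) + 4 (internal expansion) + 1 (cadential extension) = 16.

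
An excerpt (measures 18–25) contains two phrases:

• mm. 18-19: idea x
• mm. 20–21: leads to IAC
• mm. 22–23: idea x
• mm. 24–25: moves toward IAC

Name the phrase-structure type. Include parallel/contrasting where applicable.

Both phrases have the same opening (x) and the same cadence (imperfect authentic cadence): the second is a restatement, not a consequent, so this is a repeated phrase rather than a period.

repeated phrase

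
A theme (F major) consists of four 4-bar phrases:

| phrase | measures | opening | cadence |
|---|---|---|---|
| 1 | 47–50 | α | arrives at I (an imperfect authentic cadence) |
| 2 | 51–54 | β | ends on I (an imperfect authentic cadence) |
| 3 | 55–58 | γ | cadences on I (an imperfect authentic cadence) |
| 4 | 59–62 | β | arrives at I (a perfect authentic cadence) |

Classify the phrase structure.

contrasting double period

Four phrases in two halves: the first half (mm. 47-54) ends with an imperfect authentic cadence, the second (measures 55–62) with a perfect authentic cadence — a large antecedent–consequent pair, i.e. a double period.
Phrase 3 begins with different material from phrase 1, making it contrasting.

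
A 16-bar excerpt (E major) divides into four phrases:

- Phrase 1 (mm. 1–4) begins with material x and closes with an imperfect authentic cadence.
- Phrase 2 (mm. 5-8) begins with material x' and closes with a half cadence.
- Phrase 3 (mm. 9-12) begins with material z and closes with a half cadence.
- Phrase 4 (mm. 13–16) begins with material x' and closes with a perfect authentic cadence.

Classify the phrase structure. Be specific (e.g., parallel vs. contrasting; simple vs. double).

Four phrases in two halves: the first half (measures 1–8) ends with a half cadence, the second (bars 9–16) with a perfect authentic cadence — a large antecedent–consequent pair, i.e. a double period.
Phrase 3 begins with different material from phrase 1, making it contrasting.

contrasting double period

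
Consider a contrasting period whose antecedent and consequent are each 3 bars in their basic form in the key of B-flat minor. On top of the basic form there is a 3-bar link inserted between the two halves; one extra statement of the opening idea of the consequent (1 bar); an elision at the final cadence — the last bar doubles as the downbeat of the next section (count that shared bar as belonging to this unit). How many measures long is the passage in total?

Basic contrasting period: 3 + 3 = 6 bars.
6 (basic form) + 3 (link) + 1 (extra statement) = 10.
The elision shares a bar with the next section but does not change this unit's count.

10 measures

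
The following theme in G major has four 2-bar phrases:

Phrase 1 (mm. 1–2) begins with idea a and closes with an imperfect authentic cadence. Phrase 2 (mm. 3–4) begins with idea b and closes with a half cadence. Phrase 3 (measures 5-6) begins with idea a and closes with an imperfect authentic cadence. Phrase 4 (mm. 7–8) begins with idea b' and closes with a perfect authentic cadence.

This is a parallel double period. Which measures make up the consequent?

In a double period the first pair of phrases (ending half cadence) is the large antecedent and the second pair (ending perfect authentic cadence) is the large consequent; the consequent is measures 5–8.

measures 5–8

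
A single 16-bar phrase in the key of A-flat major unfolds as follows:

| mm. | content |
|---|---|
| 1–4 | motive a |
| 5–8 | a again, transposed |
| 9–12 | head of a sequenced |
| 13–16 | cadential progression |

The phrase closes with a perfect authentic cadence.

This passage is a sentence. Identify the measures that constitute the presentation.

The presentation of a sentence is the basic idea (bars 1-4) plus its repetition (mm. 5–8); the presentation is therefore mm. 1–8.

measures 1–8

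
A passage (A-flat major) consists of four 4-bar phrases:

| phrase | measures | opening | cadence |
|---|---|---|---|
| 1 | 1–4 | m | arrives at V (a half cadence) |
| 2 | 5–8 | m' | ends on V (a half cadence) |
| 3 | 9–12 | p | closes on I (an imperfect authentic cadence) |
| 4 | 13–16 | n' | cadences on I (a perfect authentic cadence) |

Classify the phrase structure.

Four phrases in two halves: the first half (mm. 1–8) ends with a half cadence, the second (mm. 9–16) with a perfect authentic cadence — a large antecedent–consequent pair, i.e. a double period.
Phrase 3 begins with different material from phrase 1, making it contrasting.

contrasting double period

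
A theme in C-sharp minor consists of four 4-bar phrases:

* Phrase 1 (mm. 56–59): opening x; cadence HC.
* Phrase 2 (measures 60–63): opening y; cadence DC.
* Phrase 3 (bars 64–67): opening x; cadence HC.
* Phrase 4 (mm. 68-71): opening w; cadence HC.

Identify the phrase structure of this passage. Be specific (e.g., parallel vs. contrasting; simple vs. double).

Phrase 4 ends with a half cadence, no stronger than phrase 2's deceptive cadence, so the four phrases do not form a double period; nor do phrases 3–4 duplicate 1–2, so it is not a repeated period. With no phrase reaching a conclusive cadence, the passage is a phrase group.

phrase group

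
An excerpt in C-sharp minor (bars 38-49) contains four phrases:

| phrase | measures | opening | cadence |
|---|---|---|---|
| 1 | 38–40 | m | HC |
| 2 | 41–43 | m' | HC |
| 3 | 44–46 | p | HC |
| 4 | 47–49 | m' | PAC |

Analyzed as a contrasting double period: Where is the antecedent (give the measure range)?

measures 38–43

In a double period the four phrases pair into a large antecedent (phrases 1–2, ending half cadence) and a large consequent (phrases 3–4, ending perfect authentic cadence). The antecedent spans mm. 38–43.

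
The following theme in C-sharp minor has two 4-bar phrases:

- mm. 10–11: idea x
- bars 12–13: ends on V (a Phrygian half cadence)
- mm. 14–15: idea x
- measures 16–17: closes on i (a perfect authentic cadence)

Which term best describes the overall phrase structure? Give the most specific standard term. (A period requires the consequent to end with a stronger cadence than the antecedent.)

parallel period

Phrase 1 ends with a Phrygian half cadence (weaker) and phrase 2 with a perfect authentic cadence (stronger): antecedent + consequent = a period.
The two phrases open with the same material (x / x), so the period is parallel.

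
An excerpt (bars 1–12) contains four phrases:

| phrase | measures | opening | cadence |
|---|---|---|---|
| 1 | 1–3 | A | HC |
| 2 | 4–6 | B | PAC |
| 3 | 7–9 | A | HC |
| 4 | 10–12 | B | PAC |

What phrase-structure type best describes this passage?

The cadence pattern HC–PAC–HC–PAC is weak–strong twice, and phrases 3–4 restate phrases 1–2: a period heard twice, not a double period (which would end weakly at phrase 2).

repeated period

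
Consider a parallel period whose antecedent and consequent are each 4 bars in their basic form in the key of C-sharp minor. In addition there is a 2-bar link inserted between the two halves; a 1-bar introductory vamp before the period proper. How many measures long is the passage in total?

Basic parallel period: 4 + 4 = 8 bars.
8 (basic form) + 2 (link) + 1 (introduction) = 11.

11 measures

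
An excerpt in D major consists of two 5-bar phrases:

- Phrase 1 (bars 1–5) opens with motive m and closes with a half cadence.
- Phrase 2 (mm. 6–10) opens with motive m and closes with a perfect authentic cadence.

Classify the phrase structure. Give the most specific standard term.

parallel period

Phrase 1 ends with a half cadence (weaker) and phrase 2 with a perfect authentic cadence (stronger): antecedent + consequent = a period.
The two phrases open with the same material (m / m), so the period is parallel.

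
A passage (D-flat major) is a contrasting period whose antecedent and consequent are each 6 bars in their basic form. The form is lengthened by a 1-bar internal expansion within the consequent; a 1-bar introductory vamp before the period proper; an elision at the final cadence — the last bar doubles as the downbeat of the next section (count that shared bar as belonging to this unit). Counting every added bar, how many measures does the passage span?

14 measures

Basic contrasting period: 6 + 6 = 12 bars.
12 (basic form) + 1 (internal expansion) + 1 (introduction) = 14.
The elision shares a bar with the next section but does not change this unit's count.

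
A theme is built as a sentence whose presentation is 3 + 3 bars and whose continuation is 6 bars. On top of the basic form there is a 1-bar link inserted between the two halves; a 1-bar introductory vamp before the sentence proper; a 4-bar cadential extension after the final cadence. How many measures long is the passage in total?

Basic sentence: 3 + 3 + 6 = 12 bars.
12 (basic form) + 1 (link) + 1 (introduction) + 4 (cadential extension) = 18.

18 measures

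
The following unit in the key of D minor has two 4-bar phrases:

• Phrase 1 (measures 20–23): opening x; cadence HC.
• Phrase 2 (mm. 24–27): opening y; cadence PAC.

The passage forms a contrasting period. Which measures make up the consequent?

measures 24–27

The antecedent is the phrase ending with the weaker cadence (half cadence, phrase 1) and the consequent the one ending more conclusively (perfect authentic cadence, phrase 2); the consequent is mm. 24–27.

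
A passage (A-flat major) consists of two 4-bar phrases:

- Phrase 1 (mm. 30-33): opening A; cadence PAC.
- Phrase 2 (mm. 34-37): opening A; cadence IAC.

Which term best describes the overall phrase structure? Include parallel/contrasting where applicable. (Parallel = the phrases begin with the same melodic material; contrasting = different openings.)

The second phrase closes with an imperfect authentic cadence, which is not stronger than the first phrase's perfect authentic cadence; without a weak→strong cadential pair there is no antecedent–consequent relationship, so this is a phrase group rather than a period.

phrase group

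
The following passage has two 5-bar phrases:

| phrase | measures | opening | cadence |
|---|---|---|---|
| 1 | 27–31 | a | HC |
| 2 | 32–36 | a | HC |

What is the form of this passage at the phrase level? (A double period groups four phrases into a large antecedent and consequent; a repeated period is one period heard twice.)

Both phrases have the same opening (a) and the same cadence (half cadence): the second is a restatement, not a consequent, so this is a repeated phrase rather than a period.

repeated phrase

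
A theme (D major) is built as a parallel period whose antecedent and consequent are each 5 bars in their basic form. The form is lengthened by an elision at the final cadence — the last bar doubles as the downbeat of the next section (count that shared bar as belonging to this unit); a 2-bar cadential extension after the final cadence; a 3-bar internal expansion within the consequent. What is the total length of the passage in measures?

15 measures

Basic parallel period: 5 + 5 = 10 bars.
10 (basic form) + 2 (cadential extension) + 3 (internal expansion) = 15.
The elision shares a bar with the next section but does not change this unit's count.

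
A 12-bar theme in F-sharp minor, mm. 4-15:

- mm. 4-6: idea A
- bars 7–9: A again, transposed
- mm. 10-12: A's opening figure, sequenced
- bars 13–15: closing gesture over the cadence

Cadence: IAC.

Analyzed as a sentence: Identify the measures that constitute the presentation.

measures 4–9

The presentation of a sentence is the basic idea (bars 4–6) plus its repetition (mm. 7–9); the presentation is therefore mm. 4-9.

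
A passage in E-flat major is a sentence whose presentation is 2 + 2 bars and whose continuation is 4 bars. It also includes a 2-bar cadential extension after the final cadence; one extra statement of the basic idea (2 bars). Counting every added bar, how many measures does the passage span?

12 measures

Basic sentence: 2 + 2 + 4 = 8 bars.
8 (basic form) + 2 (cadential extension) + 2 (extra statement) = 12.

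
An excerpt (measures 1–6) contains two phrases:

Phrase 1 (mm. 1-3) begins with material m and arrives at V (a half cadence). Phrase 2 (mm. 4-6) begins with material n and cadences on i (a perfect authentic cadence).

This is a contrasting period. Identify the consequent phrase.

The phrase ending with the weaker cadence (half cadence) is the antecedent; the one ending more conclusively (perfect authentic cadence) is the consequent. The consequent is phrase 2.

phrase 2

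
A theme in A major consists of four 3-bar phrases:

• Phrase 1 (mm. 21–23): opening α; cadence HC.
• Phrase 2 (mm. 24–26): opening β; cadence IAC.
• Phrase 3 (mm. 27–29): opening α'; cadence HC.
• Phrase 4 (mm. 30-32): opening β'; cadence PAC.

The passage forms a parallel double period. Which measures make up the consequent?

measures 27–32

In a double period the first pair of phrases (ending imperfect authentic cadence) is the large antecedent and the second pair (ending perfect authentic cadence) is the large consequent; the consequent is measures 27–32.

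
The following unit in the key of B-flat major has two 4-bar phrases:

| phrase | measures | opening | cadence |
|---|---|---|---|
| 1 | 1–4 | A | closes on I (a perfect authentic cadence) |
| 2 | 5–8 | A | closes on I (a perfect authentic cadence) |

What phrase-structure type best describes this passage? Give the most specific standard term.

repeated phrase

Both phrases have the same opening (A) and the same cadence (perfect authentic cadence): the second is a restatement, not a consequent, so this is a repeated phrase rather than a period.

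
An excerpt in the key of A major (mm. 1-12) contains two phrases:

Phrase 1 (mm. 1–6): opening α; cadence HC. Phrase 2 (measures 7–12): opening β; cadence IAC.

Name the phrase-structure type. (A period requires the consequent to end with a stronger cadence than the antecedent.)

Phrase 1 ends with a half cadence (weaker) and phrase 2 with an imperfect authentic cadence (stronger): antecedent + consequent = a period.
The two phrases open with different material (α / β), so the period is contrasting.

contrasting period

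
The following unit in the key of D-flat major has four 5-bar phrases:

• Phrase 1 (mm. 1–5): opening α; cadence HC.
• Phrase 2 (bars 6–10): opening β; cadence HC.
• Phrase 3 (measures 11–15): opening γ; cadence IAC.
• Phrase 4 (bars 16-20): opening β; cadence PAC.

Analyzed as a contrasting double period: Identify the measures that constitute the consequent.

In a double period the four phrases pair into a large antecedent (phrases 1–2, ending half cadence) and a large consequent (phrases 3–4, ending perfect authentic cadence). The consequent spans bars 11-20.

measures 11–20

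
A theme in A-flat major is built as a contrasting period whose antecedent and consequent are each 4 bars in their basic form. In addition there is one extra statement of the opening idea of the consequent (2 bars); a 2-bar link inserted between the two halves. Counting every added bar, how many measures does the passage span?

12 measures

Basic contrasting period: 4 + 4 = 8 bars.
8 (basic form) + 2 (extra statement) + 2 (link) = 12.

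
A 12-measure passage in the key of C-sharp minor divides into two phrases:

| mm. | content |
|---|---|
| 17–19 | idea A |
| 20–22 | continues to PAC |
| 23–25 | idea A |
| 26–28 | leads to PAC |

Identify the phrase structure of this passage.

repeated phrase

Both phrases have the same opening (A) and the same cadence (perfect authentic cadence): the second is a restatement, not a consequent, so this is a repeated phrase rather than a period.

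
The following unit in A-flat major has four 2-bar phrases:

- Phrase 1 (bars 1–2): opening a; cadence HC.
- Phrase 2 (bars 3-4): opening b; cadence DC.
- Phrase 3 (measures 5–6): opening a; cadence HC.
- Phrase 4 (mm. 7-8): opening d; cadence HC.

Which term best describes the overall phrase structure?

Phrase 4 ends with a half cadence, no stronger than phrase 2's deceptive cadence, so the four phrases do not form a double period; nor do phrases 3–4 duplicate 1–2, so it is not a repeated period. With no phrase reaching a conclusive cadence, the passage is a phrase group.

phrase group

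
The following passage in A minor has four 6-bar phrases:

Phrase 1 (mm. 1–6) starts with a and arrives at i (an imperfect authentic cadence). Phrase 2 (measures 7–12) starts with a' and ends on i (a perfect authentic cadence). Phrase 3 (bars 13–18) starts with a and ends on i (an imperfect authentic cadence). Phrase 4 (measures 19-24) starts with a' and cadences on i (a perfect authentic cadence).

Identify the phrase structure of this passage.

The cadence pattern IAC–PAC–IAC–PAC is weak–strong twice, and phrases 3–4 restate phrases 1–2: a period heard twice, not a double period (which would end weakly at phrase 2).

repeated period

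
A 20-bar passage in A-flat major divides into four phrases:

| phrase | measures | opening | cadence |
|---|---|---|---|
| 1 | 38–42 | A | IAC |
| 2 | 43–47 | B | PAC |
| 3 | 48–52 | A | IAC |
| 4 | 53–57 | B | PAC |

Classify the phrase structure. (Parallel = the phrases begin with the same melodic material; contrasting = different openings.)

The cadence pattern IAC–PAC–IAC–PAC is weak–strong twice, and phrases 3–4 restate phrases 1–2: a period heard twice, not a double period (which would end weakly at phrase 2).

repeated period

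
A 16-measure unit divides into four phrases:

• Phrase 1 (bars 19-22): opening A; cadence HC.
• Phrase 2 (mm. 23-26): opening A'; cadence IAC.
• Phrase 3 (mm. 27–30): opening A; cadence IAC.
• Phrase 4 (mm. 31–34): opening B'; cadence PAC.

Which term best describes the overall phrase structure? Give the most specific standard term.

parallel double period

Four phrases in two halves: the first half (bars 19–26) ends with an imperfect authentic cadence, the second (mm. 27-34) with a perfect authentic cadence — a large antecedent–consequent pair, i.e. a double period.
Phrase 3 begins with the same material as phrase 1, making it parallel.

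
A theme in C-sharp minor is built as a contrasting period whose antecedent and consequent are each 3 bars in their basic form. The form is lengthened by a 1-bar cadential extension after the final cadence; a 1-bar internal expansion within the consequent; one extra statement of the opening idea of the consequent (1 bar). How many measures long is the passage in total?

Basic contrasting period: 3 + 3 = 6 bars.
6 (basic form) + 1 (cadential extension) + 1 (internal expansion) + 1 (extra statement) = 9.

9 measures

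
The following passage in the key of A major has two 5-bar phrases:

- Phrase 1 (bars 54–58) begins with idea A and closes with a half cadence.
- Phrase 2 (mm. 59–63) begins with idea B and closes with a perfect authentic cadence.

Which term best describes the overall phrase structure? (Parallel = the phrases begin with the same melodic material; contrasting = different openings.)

Phrase 1 ends with a half cadence (weaker) and phrase 2 with a perfect authentic cadence (stronger): antecedent + consequent = a period.
The two phrases open with different material (A / B), so the period is contrasting.

contrasting period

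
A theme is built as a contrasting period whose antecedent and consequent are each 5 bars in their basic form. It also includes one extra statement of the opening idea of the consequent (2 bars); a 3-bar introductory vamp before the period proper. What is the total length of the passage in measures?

15 measures

Basic contrasting period: 5 + 5 = 10 bars.
10 (basic form) + 2 (extra statement) + 3 (introduction) = 15.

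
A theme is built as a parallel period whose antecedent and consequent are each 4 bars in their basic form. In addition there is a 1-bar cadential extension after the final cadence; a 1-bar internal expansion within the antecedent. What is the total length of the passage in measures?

10 measures

Basic parallel period: 4 + 4 = 8 bars.
8 (basic form) + 1 (cadential extension) + 1 (internal expansion) = 10.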